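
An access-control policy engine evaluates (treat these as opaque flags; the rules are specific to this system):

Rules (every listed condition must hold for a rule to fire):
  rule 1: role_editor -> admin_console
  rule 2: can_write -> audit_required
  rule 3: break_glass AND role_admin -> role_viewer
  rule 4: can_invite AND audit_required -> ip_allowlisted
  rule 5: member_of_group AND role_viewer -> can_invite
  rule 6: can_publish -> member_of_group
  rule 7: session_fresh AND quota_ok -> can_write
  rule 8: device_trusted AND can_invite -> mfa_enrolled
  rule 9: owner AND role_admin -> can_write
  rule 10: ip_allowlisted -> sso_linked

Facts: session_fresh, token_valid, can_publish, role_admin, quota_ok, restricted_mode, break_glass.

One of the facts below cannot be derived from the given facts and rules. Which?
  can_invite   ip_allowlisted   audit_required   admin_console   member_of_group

admin_console

[1] rule 3 [break_glass AND role_admin -> role_viewer]; rule 6 [can_publish -> member_of_group]; rule 7 [session_fresh AND quota_ok -> can_write]. ⇒ new: role_viewer, member_of_group, can_write.
[2] rule 2 [can_write -> audit_required]; rule 5 [member_of_group AND role_viewer -> can_invite]. ⇒ new: audit_required, can_invite.
[3] rule 4 [can_invite AND audit_required -> ip_allowlisted]. ⇒ new: ip_allowlisted.
[4] rule 10 [ip_allowlisted -> sso_linked]. ⇒ new: sso_linked.
Derived: audit_required (round 2), can_invite (round 2), ip_allowlisted (round 3), member_of_group (round 1). admin_console never appears in any round.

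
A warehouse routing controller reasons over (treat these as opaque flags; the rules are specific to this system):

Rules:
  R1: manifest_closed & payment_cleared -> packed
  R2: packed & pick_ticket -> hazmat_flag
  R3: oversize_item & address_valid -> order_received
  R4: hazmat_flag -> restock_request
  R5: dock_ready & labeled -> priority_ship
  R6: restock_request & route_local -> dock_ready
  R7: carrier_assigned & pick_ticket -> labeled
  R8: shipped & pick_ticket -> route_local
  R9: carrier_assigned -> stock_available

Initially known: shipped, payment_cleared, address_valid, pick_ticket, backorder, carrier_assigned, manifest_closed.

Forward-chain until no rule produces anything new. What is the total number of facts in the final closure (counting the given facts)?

Round 1: R1 [manifest_closed & payment_cleared -> packed]; R7 [carrier_assigned & pick_ticket -> labeled]; R8 [shipped & pick_ticket -> route_local]; R9 [carrier_assigned -> stock_available]. New: packed, labeled, route_local, stock_available.
Round 2: R2 [packed & pick_ticket -> hazmat_flag]. New: hazmat_flag.
Round 3: R4 [hazmat_flag -> restock_request]. New: restock_request.
Round 4: R6 [restock_request & route_local -> dock_ready]. New: dock_ready.
Round 5: R5 [dock_ready & labeled -> priority_ship]. New: priority_ship.
Closure: {address_valid, backorder, carrier_assigned, dock_ready, hazmat_flag, labeled, manifest_closed, packed, payment_cleared, pick_ticket, priority_ship, restock_request, route_local, shipped, stock_available} — 15 facts.

15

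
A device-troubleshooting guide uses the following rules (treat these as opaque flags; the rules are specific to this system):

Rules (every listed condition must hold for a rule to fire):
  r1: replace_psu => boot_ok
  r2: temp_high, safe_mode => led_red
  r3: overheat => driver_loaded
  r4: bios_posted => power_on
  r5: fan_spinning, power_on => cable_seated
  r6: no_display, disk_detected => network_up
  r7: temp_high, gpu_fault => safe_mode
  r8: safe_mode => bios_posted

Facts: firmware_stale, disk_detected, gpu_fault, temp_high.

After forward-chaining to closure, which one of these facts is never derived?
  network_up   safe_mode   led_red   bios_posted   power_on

network_up

Round 1 fires r7, giving safe_mode.
Round 2 fires r2, r8, giving led_red, bios_posted.
Round 3 fires r4, giving power_on.
Derived: bios_posted (round 2), led_red (round 2), safe_mode (round 1), power_on (round 3). network_up never appears in any round.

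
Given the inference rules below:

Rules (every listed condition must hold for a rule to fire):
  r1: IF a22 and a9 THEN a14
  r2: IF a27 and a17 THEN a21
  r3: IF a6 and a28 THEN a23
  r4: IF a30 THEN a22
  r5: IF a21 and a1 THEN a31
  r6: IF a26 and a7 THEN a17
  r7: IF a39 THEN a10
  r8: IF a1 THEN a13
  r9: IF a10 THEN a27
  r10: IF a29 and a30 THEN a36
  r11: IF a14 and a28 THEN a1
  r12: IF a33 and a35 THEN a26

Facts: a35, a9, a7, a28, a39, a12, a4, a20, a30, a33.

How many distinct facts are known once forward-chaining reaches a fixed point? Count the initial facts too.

Round 1 fires r4, r7, r12, giving a22, a10, a26.
Round 2 fires r1, r6, r9, giving a14, a17, a27.
Round 3 fires r2, r11, giving a21, a1.
Round 4 fires r5, r8, giving a31, a13.
Closure: {a1, a10, a12, a13, a14, a17, a20, a21, a22, a26, a27, a28, a30, a31, a33, a35, a39, a4, a7, a9} — 20 facts.

20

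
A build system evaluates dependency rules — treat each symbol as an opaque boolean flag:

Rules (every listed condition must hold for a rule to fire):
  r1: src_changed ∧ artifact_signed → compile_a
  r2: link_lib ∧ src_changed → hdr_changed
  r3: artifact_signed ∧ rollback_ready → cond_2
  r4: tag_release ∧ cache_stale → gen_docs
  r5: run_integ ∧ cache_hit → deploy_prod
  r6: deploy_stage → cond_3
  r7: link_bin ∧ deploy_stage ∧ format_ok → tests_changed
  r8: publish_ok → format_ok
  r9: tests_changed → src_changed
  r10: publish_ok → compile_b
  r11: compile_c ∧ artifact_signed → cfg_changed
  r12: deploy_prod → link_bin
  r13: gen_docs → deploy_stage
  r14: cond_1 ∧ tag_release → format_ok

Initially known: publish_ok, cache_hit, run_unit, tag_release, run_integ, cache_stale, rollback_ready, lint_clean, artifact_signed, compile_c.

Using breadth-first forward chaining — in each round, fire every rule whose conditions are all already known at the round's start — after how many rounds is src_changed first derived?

4

Round 1: r3 [artifact_signed ∧ rollback_ready → cond_2]; r4 [tag_release ∧ cache_stale → gen_docs]; r5 [run_integ ∧ cache_hit → deploy_prod]; r8 [publish_ok → format_ok]; r10 [publish_ok → compile_b]; r11 [compile_c ∧ artifact_signed → cfg_changed]. Adds cond_2, gen_docs, deploy_prod, format_ok, compile_b, cfg_changed.
Round 2: r12 [deploy_prod → link_bin]; r13 [gen_docs → deploy_stage]. Adds link_bin, deploy_stage.
Round 3: r6 [deploy_stage → cond_3]; r7 [link_bin ∧ deploy_stage ∧ format_ok → tests_changed]. Adds cond_3, tests_changed.
Round 4: r9 [tests_changed → src_changed]. Adds src_changed.
src_changed first appears in round 4.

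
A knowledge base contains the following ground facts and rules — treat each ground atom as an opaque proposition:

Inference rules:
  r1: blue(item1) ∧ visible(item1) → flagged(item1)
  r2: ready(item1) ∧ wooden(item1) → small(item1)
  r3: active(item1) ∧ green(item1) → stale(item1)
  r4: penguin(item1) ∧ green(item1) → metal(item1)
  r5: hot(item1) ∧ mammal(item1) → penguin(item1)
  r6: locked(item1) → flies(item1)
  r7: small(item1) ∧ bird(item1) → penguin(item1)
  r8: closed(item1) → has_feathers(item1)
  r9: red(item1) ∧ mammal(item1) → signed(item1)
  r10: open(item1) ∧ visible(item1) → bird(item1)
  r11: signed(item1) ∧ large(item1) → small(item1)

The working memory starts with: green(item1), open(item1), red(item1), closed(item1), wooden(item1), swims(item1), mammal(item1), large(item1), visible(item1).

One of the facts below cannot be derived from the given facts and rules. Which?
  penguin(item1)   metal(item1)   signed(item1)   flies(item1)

flies(item1)

Round 1 fires r8, r9, r10, giving has_feathers(item1), signed(item1), bird(item1).
Round 2 fires r11, giving small(item1).
Round 3 fires r7, giving penguin(item1).
Round 4 fires r4, giving metal(item1).
Derived: signed(item1) (round 1), penguin(item1) (round 3), metal(item1) (round 4). flies(item1) never appears in any round.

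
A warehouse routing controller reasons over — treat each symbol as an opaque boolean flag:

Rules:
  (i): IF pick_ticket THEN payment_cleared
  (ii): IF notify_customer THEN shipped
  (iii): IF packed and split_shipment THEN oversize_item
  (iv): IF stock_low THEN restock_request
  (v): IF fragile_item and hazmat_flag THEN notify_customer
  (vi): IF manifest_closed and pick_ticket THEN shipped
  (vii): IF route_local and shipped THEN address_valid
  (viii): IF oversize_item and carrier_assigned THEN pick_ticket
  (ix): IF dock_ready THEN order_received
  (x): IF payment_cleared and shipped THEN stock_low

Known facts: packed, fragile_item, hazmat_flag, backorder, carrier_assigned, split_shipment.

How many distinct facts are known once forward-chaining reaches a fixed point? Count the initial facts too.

13

Round 1 fires (iii), (v), giving oversize_item, notify_customer.
Round 2 fires (ii), (viii), giving shipped, pick_ticket.
Round 3 fires (i), giving payment_cleared.
Round 4 fires (x), giving stock_low.
Round 5 fires (iv), giving restock_request.
Closure: {backorder, carrier_assigned, fragile_item, hazmat_flag, notify_customer, oversize_item, packed, payment_cleared, pick_ticket, restock_request, shipped, split_shipment, stock_low} — 13 facts.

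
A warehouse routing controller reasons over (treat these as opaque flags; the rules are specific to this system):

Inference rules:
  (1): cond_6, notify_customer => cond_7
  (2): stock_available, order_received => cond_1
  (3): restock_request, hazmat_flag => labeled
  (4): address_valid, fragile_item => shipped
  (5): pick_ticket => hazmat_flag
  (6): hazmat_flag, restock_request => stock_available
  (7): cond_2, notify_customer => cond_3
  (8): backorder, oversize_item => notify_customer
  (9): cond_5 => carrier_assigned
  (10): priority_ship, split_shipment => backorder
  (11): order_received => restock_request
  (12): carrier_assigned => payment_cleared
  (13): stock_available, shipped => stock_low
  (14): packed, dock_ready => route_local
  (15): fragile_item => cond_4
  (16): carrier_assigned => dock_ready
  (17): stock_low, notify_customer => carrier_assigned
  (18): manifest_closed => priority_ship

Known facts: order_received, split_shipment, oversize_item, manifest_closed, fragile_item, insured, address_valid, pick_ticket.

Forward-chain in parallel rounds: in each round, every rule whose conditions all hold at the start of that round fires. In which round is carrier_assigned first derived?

4

Round 1 fires (4), (5), (11), (15), (18), giving shipped, hazmat_flag, restock_request, cond_4, priority_ship.
Round 2 fires (3), (6), (10), giving labeled, stock_available, backorder.
Round 3 fires (2), (8), (13), giving cond_1, notify_customer, stock_low.
Round 4 fires (17), giving carrier_assigned.
carrier_assigned first appears in round 4.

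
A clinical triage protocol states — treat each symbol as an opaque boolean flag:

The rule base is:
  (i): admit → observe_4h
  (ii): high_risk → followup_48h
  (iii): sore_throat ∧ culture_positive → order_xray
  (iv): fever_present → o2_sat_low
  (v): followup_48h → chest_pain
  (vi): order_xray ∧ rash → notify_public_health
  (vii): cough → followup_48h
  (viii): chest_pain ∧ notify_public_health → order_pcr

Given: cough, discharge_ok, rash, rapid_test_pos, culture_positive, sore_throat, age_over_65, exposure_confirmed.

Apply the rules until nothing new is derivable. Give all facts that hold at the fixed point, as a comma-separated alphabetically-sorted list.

age_over_65, chest_pain, cough, culture_positive, discharge_ok, exposure_confirmed, followup_48h, notify_public_health, order_pcr, order_xray, rapid_test_pos, rash, sore_throat

Round 1 fires (iii), (vii), giving order_xray, followup_48h.
Round 2 fires (v), (vi), giving chest_pain, notify_public_health.
Round 3 fires (viii), giving order_pcr.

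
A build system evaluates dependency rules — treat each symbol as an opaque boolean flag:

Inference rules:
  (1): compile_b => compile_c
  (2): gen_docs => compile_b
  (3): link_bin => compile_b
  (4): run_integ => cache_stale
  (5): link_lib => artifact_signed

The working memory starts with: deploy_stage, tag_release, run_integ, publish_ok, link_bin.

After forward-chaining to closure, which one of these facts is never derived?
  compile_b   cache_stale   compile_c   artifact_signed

Round 1 — (3), (4), derive compile_b, cache_stale.
Round 2 — (1), derive compile_c.
Derived: compile_b (round 1), cache_stale (round 1), compile_c (round 2). artifact_signed never appears in any round.

artifact_signed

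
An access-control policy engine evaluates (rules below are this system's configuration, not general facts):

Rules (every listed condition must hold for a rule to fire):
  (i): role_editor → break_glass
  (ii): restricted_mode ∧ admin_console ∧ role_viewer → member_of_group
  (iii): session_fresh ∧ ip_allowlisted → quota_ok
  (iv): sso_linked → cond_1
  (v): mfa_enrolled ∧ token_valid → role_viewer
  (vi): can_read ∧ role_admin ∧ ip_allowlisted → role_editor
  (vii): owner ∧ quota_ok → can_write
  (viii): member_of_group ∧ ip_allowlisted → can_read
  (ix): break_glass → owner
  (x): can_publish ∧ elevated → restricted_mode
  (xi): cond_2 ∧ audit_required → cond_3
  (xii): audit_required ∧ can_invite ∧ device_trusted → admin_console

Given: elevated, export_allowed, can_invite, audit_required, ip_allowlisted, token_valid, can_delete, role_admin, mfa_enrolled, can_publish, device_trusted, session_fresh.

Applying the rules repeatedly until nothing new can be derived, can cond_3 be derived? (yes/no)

no

Round 1: (iii) [session_fresh ∧ ip_allowlisted → quota_ok]; (v) [mfa_enrolled ∧ token_valid → role_viewer]; (x) [can_publish ∧ elevated → restricted_mode]; (xii) [audit_required ∧ can_invite ∧ device_trusted → admin_console]. New: quota_ok, role_viewer, restricted_mode, admin_console.
Round 2: (ii) [restricted_mode ∧ admin_console ∧ role_viewer → member_of_group]. New: member_of_group.
Round 3: (viii) [member_of_group ∧ ip_allowlisted → can_read]. New: can_read.
Round 4: (vi) [can_read ∧ role_admin ∧ ip_allowlisted → role_editor]. New: role_editor.
Round 5: (i) [role_editor → break_glass]. New: break_glass.
Round 6: (ix) [break_glass → owner]. New: owner.
Round 7: (vii) [owner ∧ quota_ok → can_write]. New: can_write.
Fixed point reached. cond_3 is concluded only by (xi); (xi) needs cond_2 (never derived).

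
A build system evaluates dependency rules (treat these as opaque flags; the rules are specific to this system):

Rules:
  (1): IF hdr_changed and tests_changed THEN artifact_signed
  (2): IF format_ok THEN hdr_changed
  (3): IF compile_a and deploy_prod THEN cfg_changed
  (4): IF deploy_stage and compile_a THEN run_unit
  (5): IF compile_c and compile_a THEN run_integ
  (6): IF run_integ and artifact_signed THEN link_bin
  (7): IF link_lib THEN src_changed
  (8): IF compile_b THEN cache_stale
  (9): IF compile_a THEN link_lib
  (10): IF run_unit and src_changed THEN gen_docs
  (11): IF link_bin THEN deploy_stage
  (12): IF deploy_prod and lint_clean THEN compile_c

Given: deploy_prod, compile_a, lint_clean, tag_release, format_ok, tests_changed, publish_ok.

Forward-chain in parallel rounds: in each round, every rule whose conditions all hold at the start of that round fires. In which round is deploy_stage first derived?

Round 1: (2) [IF format_ok THEN hdr_changed]; (3) [IF compile_a and deploy_prod THEN cfg_changed]; (9) [IF compile_a THEN link_lib]; (12) [IF deploy_prod and lint_clean THEN compile_c]. Adds hdr_changed, cfg_changed, link_lib, compile_c.
Round 2: (1) [IF hdr_changed and tests_changed THEN artifact_signed]; (5) [IF compile_c and compile_a THEN run_integ]; (7) [IF link_lib THEN src_changed]. Adds artifact_signed, run_integ, src_changed.
Round 3: (6) [IF run_integ and artifact_signed THEN link_bin]. Adds link_bin.
Round 4: (11) [IF link_bin THEN deploy_stage]. Adds deploy_stage.
deploy_stage first appears in round 4.

4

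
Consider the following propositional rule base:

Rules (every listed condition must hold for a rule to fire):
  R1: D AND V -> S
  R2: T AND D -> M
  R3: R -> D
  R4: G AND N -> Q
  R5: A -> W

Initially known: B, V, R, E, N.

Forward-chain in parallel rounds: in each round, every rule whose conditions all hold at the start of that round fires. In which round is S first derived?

2

Round 1: R3 [R -> D]. Adds D.
Round 2: R1 [D AND V -> S]. Adds S.
S first appears in round 2.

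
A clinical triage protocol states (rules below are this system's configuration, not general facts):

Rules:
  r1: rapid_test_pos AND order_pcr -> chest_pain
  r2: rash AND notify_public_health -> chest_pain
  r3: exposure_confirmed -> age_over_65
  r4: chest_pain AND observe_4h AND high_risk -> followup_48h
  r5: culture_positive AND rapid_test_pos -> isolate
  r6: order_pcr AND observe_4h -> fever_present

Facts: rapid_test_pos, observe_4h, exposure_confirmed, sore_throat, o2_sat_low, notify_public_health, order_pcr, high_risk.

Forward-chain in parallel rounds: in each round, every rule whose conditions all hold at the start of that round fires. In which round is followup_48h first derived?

2

Round 1: r1 [rapid_test_pos AND order_pcr -> chest_pain]; r3 [exposure_confirmed -> age_over_65]; r6 [order_pcr AND observe_4h -> fever_present]. New: chest_pain, age_over_65, fever_present.
Round 2: r4 [chest_pain AND observe_4h AND high_risk -> followup_48h]. New: followup_48h.
followup_48h first appears in round 2.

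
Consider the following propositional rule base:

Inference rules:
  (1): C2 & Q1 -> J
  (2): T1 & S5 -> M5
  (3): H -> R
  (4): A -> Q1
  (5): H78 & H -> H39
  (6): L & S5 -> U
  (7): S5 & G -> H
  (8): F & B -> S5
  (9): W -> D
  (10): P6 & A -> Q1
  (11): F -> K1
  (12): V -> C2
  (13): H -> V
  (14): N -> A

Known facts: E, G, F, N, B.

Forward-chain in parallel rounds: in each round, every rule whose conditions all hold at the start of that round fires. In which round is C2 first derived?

4

Round 1 fires (8), (11), (14), giving S5, K1, A.
Round 2 fires (4), (7), giving Q1, H.
Round 3 fires (3), (13), giving R, V.
Round 4 fires (12), giving C2.
C2 first appears in round 4.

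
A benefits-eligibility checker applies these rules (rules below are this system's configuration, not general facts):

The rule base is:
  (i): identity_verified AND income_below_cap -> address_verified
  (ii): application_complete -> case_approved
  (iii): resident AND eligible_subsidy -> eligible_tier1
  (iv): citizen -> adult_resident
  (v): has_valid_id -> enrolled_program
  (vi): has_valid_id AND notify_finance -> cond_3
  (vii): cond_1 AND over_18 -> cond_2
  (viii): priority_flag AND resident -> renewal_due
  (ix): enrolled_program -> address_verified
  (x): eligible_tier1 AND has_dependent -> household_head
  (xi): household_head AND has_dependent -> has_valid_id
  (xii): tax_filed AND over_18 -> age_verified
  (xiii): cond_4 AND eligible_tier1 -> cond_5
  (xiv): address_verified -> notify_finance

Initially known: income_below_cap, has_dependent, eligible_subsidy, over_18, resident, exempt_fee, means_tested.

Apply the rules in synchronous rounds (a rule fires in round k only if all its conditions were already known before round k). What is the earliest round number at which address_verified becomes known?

Round 1 — (iii), derive eligible_tier1.
Round 2 — (x), derive household_head.
Round 3 — (xi), derive has_valid_id.
Round 4 — (v), derive enrolled_program.
Round 5 — (ix), derive address_verified.
address_verified first appears in round 5.

5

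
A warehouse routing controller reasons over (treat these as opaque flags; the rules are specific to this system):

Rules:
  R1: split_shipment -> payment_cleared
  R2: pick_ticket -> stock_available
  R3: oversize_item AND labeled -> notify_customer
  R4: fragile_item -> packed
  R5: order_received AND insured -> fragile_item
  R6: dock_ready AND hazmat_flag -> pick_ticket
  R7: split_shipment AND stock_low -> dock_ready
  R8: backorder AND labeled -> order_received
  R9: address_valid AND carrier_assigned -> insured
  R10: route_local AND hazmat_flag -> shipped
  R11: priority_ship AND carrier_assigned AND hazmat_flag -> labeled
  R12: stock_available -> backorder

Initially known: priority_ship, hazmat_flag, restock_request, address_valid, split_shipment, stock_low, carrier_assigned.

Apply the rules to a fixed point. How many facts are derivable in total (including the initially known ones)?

Round 1: R1 [split_shipment -> payment_cleared]; R7 [split_shipment AND stock_low -> dock_ready]; R9 [address_valid AND carrier_assigned -> insured]; R11 [priority_ship AND carrier_assigned AND hazmat_flag -> labeled]. Adds payment_cleared, dock_ready, insured, labeled.
Round 2: R6 [dock_ready AND hazmat_flag -> pick_ticket]. Adds pick_ticket.
Round 3: R2 [pick_ticket -> stock_available]. Adds stock_available.
Round 4: R12 [stock_available -> backorder]. Adds backorder.
Round 5: R8 [backorder AND labeled -> order_received]. Adds order_received.
Round 6: R5 [order_received AND insured -> fragile_item]. Adds fragile_item.
Round 7: R4 [fragile_item -> packed]. Adds packed.
Closure: {address_valid, backorder, carrier_assigned, dock_ready, fragile_item, hazmat_flag, insured, labeled, order_received, packed, payment_cleared, pick_ticket, priority_ship, restock_request, split_shipment, stock_available, stock_low} — 17 facts.

17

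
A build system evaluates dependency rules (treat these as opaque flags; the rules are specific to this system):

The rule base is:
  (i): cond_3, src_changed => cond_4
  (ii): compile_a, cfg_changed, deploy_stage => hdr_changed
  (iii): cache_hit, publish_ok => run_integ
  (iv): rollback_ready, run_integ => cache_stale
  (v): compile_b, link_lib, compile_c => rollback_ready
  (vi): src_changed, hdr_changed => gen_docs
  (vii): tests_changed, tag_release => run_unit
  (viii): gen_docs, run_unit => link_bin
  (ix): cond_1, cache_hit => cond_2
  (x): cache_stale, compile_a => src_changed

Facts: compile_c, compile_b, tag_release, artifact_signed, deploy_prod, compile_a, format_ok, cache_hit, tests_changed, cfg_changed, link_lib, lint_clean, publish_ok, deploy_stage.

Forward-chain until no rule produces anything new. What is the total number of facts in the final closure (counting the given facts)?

Round 1 — (ii), (iii), (v), (vii), derive hdr_changed, run_integ, rollback_ready, run_unit.
Round 2 — (iv), derive cache_stale.
Round 3 — (x), derive src_changed.
Round 4 — (vi), derive gen_docs.
Round 5 — (viii), derive link_bin.
Closure: {artifact_signed, cache_hit, cache_stale, cfg_changed, compile_a, compile_b, compile_c, deploy_prod, deploy_stage, format_ok, gen_docs, hdr_changed, link_bin, link_lib, lint_clean, publish_ok, rollback_ready, run_integ, run_unit, src_changed, tag_release, tests_changed} — 22 facts.

22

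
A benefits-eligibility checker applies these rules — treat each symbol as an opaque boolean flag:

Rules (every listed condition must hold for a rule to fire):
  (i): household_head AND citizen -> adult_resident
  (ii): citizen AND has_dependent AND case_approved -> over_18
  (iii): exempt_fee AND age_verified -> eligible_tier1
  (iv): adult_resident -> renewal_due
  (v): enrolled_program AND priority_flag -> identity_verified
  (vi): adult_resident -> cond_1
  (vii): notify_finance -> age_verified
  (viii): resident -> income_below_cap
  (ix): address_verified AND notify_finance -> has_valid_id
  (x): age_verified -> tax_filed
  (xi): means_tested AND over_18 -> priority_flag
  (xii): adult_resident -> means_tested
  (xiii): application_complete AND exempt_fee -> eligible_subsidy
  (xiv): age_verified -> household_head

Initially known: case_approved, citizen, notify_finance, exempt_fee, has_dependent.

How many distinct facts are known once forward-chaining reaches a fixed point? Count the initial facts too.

15

Round 1: (ii) [citizen AND has_dependent AND case_approved -> over_18]; (vii) [notify_finance -> age_verified]. Adds over_18, age_verified.
Round 2: (iii) [exempt_fee AND age_verified -> eligible_tier1]; (x) [age_verified -> tax_filed]; (xiv) [age_verified -> household_head]. Adds eligible_tier1, tax_filed, household_head.
Round 3: (i) [household_head AND citizen -> adult_resident]. Adds adult_resident.
Round 4: (iv) [adult_resident -> renewal_due]; (vi) [adult_resident -> cond_1]; (xii) [adult_resident -> means_tested]. Adds renewal_due, cond_1, means_tested.
Round 5: (xi) [means_tested AND over_18 -> priority_flag]. Adds priority_flag.
Closure: {adult_resident, age_verified, case_approved, citizen, cond_1, eligible_tier1, exempt_fee, has_dependent, household_head, means_tested, notify_finance, over_18, priority_flag, renewal_due, tax_filed} — 15 facts.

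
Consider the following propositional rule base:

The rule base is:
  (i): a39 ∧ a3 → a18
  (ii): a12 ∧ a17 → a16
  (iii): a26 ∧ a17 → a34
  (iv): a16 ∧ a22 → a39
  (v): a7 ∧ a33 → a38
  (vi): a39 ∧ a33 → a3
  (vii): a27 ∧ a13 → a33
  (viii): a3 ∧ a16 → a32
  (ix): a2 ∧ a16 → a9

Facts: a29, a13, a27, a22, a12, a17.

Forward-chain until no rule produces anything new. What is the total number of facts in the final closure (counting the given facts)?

12

Round 1 — (ii), (vii), derive a16, a33.
Round 2 — (iv), derive a39.
Round 3 — (vi), derive a3.
Round 4 — (i), (viii), derive a18, a32.
Closure: {a12, a13, a16, a17, a18, a22, a27, a29, a3, a32, a33, a39} — 12 facts.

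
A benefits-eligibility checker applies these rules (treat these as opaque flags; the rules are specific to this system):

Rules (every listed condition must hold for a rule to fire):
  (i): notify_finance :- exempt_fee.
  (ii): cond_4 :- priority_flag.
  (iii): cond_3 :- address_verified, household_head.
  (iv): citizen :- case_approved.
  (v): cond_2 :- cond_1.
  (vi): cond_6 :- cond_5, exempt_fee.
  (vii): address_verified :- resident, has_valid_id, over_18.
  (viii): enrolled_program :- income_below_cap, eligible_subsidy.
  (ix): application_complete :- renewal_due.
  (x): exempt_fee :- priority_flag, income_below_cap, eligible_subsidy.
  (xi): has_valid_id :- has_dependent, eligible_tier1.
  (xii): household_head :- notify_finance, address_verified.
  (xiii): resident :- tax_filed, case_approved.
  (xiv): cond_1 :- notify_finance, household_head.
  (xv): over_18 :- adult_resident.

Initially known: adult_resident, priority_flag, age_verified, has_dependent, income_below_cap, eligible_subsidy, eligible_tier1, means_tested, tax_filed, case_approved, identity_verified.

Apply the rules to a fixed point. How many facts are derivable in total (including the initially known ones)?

24

Round 1: (ii) [cond_4 :- priority_flag.]; (iv) [citizen :- case_approved.]; (viii) [enrolled_program :- income_below_cap, eligible_subsidy.]; (x) [exempt_fee :- priority_flag, income_below_cap, eligible_subsidy.]; (xi) [has_valid_id :- has_dependent, eligible_tier1.]; (xiii) [resident :- tax_filed, case_approved.]; (xv) [over_18 :- adult_resident.]. Adds cond_4, citizen, enrolled_program, exempt_fee, has_valid_id, resident, over_18.
Round 2: (i) [notify_finance :- exempt_fee.]; (vii) [address_verified :- resident, has_valid_id, over_18.]. Adds notify_finance, address_verified.
Round 3: (xii) [household_head :- notify_finance, address_verified.]. Adds household_head.
Round 4: (iii) [cond_3 :- address_verified, household_head.]; (xiv) [cond_1 :- notify_finance, household_head.]. Adds cond_3, cond_1.
Round 5: (v) [cond_2 :- cond_1.]. Adds cond_2.
Closure: {address_verified, adult_resident, age_verified, case_approved, citizen, cond_1, cond_2, cond_3, cond_4, eligible_subsidy, eligible_tier1, enrolled_program, exempt_fee, has_dependent, has_valid_id, household_head, identity_verified, income_below_cap, means_tested, notify_finance, over_18, priority_flag, resident, tax_filed} — 24 facts.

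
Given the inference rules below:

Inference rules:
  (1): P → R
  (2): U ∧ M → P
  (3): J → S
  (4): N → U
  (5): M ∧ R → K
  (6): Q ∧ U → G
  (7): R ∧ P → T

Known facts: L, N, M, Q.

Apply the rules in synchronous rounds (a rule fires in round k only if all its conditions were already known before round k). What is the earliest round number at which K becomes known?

Round 1 fires (4), giving U.
Round 2 fires (2), (6), giving P, G.
Round 3 fires (1), giving R.
Round 4 fires (5), (7), giving K, T.
K first appears in round 4.

4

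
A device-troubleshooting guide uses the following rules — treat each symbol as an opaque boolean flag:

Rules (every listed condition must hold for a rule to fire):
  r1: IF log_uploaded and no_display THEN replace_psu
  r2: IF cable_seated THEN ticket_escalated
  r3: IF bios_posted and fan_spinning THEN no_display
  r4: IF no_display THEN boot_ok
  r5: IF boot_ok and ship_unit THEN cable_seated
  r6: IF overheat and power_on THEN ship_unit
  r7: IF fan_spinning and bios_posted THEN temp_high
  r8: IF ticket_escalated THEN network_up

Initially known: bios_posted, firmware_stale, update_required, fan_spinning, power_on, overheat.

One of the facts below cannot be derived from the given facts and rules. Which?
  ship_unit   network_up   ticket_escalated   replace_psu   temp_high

[1] r3 [IF bios_posted and fan_spinning THEN no_display]; r6 [IF overheat and power_on THEN ship_unit]; r7 [IF fan_spinning and bios_posted THEN temp_high]. ⇒ new: no_display, ship_unit, temp_high.
[2] r4 [IF no_display THEN boot_ok]. ⇒ new: boot_ok.
[3] r5 [IF boot_ok and ship_unit THEN cable_seated]. ⇒ new: cable_seated.
[4] r2 [IF cable_seated THEN ticket_escalated]. ⇒ new: ticket_escalated.
[5] r8 [IF ticket_escalated THEN network_up]. ⇒ new: network_up.
Derived: temp_high (round 1), ticket_escalated (round 4), ship_unit (round 1), network_up (round 5). replace_psu never appears in any round.

replace_psu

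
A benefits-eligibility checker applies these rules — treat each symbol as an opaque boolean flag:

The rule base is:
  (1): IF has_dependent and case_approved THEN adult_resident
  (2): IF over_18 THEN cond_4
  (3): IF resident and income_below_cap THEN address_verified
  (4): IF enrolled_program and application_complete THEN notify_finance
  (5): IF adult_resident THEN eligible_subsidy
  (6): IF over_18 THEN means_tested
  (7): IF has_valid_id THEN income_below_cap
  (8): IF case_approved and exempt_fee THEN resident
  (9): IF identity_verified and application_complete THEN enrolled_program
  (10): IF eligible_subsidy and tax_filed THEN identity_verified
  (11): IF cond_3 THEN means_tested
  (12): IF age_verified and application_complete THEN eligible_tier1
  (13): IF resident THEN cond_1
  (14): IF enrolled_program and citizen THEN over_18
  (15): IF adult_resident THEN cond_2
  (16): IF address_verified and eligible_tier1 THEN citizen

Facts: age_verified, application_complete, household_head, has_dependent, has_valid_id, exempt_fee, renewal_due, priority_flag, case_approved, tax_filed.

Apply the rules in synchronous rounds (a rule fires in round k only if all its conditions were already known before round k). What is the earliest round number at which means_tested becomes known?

6

Round 1: (1) [IF has_dependent and case_approved THEN adult_resident]; (7) [IF has_valid_id THEN income_below_cap]; (8) [IF case_approved and exempt_fee THEN resident]; (12) [IF age_verified and application_complete THEN eligible_tier1]. New: adult_resident, income_below_cap, resident, eligible_tier1.
Round 2: (3) [IF resident and income_below_cap THEN address_verified]; (5) [IF adult_resident THEN eligible_subsidy]; (13) [IF resident THEN cond_1]; (15) [IF adult_resident THEN cond_2]. New: address_verified, eligible_subsidy, cond_1, cond_2.
Round 3: (10) [IF eligible_subsidy and tax_filed THEN identity_verified]; (16) [IF address_verified and eligible_tier1 THEN citizen]. New: identity_verified, citizen.
Round 4: (9) [IF identity_verified and application_complete THEN enrolled_program]. New: enrolled_program.
Round 5: (4) [IF enrolled_program and application_complete THEN notify_finance]; (14) [IF enrolled_program and citizen THEN over_18]. New: notify_finance, over_18.
Round 6: (2) [IF over_18 THEN cond_4]; (6) [IF over_18 THEN means_tested]. New: cond_4, means_tested.
means_tested first appears in round 6.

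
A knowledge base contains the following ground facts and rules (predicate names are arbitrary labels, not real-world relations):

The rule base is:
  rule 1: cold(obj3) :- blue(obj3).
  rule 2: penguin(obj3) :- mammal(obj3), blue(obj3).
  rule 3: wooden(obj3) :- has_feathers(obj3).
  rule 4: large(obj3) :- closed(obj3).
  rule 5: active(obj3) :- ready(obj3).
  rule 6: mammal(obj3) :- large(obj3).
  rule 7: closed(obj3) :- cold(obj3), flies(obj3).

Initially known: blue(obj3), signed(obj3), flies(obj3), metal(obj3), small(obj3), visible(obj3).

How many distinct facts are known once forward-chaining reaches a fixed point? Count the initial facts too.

Round 1 — rule 1, derive cold(obj3).
Round 2 — rule 7, derive closed(obj3).
Round 3 — rule 4, derive large(obj3).
Round 4 — rule 6, derive mammal(obj3).
Round 5 — rule 2, derive penguin(obj3).
Closure: {blue(obj3), closed(obj3), cold(obj3), flies(obj3), large(obj3), mammal(obj3), metal(obj3), penguin(obj3), signed(obj3), small(obj3), visible(obj3)} — 11 facts.

11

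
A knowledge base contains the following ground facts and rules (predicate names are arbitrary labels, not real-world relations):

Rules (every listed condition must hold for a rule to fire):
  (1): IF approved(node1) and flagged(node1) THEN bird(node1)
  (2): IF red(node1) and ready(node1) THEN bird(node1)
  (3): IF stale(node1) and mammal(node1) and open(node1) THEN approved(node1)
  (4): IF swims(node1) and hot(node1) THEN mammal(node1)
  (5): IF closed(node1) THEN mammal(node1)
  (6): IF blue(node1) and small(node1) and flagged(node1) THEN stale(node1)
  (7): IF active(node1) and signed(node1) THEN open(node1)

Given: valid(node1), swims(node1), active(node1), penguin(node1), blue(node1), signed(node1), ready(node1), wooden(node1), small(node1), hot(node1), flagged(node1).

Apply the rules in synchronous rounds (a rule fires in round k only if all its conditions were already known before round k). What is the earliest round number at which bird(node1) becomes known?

Round 1 — (4), (6), (7), derive mammal(node1), stale(node1), open(node1).
Round 2 — (3), derive approved(node1).
Round 3 — (1), derive bird(node1).
bird(node1) first appears in round 3.

3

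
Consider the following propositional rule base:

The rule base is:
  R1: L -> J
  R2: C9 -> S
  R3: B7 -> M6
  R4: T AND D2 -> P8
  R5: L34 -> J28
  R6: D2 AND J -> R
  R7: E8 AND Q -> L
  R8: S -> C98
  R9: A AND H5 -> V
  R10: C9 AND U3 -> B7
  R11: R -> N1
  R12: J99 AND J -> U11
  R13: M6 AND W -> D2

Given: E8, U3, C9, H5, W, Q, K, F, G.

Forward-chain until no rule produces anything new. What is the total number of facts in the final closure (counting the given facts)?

18

[1] R2 [C9 -> S]; R7 [E8 AND Q -> L]; R10 [C9 AND U3 -> B7]. ⇒ new: S, L, B7.
[2] R1 [L -> J]; R3 [B7 -> M6]; R8 [S -> C98]. ⇒ new: J, M6, C98.
[3] R13 [M6 AND W -> D2]. ⇒ new: D2.
[4] R6 [D2 AND J -> R]. ⇒ new: R.
[5] R11 [R -> N1]. ⇒ new: N1.
Closure: {B7, C9, C98, D2, E8, F, G, H5, J, K, L, M6, N1, Q, R, S, U3, W} — 18 facts.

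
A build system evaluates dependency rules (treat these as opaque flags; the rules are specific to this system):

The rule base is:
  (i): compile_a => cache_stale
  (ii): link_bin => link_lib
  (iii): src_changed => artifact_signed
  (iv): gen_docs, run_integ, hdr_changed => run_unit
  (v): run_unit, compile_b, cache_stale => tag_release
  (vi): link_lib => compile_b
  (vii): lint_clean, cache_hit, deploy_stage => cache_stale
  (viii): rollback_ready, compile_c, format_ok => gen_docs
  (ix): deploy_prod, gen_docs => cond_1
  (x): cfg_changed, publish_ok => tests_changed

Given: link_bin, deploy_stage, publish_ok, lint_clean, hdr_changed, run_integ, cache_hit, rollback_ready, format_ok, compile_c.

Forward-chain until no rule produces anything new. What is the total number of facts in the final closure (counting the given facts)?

Round 1 — (ii), (vii), (viii), derive link_lib, cache_stale, gen_docs.
Round 2 — (iv), (vi), derive run_unit, compile_b.
Round 3 — (v), derive tag_release.
Closure: {cache_hit, cache_stale, compile_b, compile_c, deploy_stage, format_ok, gen_docs, hdr_changed, link_bin, link_lib, lint_clean, publish_ok, rollback_ready, run_integ, run_unit, tag_release} — 16 facts.

16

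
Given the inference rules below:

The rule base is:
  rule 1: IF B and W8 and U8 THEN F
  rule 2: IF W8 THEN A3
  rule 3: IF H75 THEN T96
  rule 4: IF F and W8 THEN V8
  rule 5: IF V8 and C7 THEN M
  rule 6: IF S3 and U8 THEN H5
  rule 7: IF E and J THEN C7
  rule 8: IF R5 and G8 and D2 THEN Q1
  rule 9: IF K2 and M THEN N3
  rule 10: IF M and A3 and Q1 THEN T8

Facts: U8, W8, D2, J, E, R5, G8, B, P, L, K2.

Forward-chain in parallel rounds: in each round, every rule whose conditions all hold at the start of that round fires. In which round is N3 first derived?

4

Round 1 fires rule 1, rule 2, rule 7, rule 8, giving F, A3, C7, Q1.
Round 2 fires rule 4, giving V8.
Round 3 fires rule 5, giving M.
Round 4 fires rule 9, rule 10, giving N3, T8.
N3 first appears in round 4.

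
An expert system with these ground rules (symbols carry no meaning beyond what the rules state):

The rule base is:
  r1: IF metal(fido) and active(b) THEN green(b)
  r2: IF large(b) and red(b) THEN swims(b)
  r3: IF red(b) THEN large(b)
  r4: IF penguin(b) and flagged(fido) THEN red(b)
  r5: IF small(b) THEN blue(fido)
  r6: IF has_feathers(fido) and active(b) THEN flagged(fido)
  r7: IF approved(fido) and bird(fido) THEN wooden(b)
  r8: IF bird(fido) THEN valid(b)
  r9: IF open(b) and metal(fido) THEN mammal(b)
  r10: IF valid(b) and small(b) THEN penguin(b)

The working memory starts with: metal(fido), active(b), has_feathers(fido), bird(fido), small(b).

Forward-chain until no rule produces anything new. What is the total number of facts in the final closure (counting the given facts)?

13

[1] r1 [IF metal(fido) and active(b) THEN green(b)]; r5 [IF small(b) THEN blue(fido)]; r6 [IF has_feathers(fido) and active(b) THEN flagged(fido)]; r8 [IF bird(fido) THEN valid(b)]. ⇒ new: green(b), blue(fido), flagged(fido), valid(b).
[2] r10 [IF valid(b) and small(b) THEN penguin(b)]. ⇒ new: penguin(b).
[3] r4 [IF penguin(b) and flagged(fido) THEN red(b)]. ⇒ new: red(b).
[4] r3 [IF red(b) THEN large(b)]. ⇒ new: large(b).
[5] r2 [IF large(b) and red(b) THEN swims(b)]. ⇒ new: swims(b).
Closure: {active(b), bird(fido), blue(fido), flagged(fido), green(b), has_feathers(fido), large(b), metal(fido), penguin(b), red(b), small(b), swims(b), valid(b)} — 13 facts.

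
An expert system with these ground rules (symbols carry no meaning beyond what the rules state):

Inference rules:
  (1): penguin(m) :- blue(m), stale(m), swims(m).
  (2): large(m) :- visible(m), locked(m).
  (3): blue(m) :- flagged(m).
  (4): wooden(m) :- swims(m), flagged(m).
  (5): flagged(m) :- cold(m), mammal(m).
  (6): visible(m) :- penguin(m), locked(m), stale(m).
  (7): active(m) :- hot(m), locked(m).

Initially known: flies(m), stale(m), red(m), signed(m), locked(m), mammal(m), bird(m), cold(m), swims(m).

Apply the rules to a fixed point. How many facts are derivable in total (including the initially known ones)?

15

[1] (5) [flagged(m) :- cold(m), mammal(m).]. ⇒ new: flagged(m).
[2] (3) [blue(m) :- flagged(m).]; (4) [wooden(m) :- swims(m), flagged(m).]. ⇒ new: blue(m), wooden(m).
[3] (1) [penguin(m) :- blue(m), stale(m), swims(m).]. ⇒ new: penguin(m).
[4] (6) [visible(m) :- penguin(m), locked(m), stale(m).]. ⇒ new: visible(m).
[5] (2) [large(m) :- visible(m), locked(m).]. ⇒ new: large(m).
Closure: {bird(m), blue(m), cold(m), flagged(m), flies(m), large(m), locked(m), mammal(m), penguin(m), red(m), signed(m), stale(m), swims(m), visible(m), wooden(m)} — 15 facts.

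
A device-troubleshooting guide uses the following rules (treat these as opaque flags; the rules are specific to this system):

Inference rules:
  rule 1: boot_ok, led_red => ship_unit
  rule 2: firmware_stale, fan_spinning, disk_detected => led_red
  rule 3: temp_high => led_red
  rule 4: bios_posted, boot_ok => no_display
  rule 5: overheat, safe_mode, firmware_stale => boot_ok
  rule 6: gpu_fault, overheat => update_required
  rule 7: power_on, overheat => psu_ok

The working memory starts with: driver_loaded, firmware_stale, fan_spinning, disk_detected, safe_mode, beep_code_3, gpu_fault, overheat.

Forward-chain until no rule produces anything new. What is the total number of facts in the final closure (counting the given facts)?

Round 1 — rule 2, rule 5, rule 6, derive led_red, boot_ok, update_required.
Round 2 — rule 1, derive ship_unit.
Closure: {beep_code_3, boot_ok, disk_detected, driver_loaded, fan_spinning, firmware_stale, gpu_fault, led_red, overheat, safe_mode, ship_unit, update_required} — 12 facts.

12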